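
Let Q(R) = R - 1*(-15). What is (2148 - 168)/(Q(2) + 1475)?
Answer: 495/373 ≈ 1.3271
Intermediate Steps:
Q(R) = 15 + R (Q(R) = R + 15 = 15 + R)
(2148 - 168)/(Q(2) + 1475) = (2148 - 168)/((15 + 2) + 1475) = 1980/(17 + 1475) = 1980/1492 = 1980*(1/1492) = 495/373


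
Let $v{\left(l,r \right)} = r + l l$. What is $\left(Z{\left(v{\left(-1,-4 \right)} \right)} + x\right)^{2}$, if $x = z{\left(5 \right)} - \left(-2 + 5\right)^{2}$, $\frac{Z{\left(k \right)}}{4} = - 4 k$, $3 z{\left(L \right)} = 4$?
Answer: $\frac{14641}{9} \approx 1626.8$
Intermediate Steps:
$z{\left(L \right)} = \frac{4}{3}$ ($z{\left(L \right)} = \frac{1}{3} \cdot 4 = \frac{4}{3}$)
$v{\left(l,r \right)} = r + l^{2}$
$Z{\left(k \right)} = - 16 k$ ($Z{\left(k \right)} = 4 \left(- 4 k\right) = - 16 k$)
$x = - \frac{23}{3}$ ($x = \frac{4}{3} - \left(-2 + 5\right)^{2} = \frac{4}{3} - 3^{2} = \frac{4}{3} - 9 = - \frac{23}{3} \approx -7.6667$)
$\left(Z{\left(v{\left(-1,-4 \right)} \right)} + x\right)^{2} = \left(- 16 \left(-4 + \left(-1\right)^{2}\right) - \frac{23}{3}\right)^{2} = \left(- 16 \left(-4 + 1\right) - \frac{23}{3}\right)^{2} = \left(\left(-16\right) \left(-3\right) - \frac{23}{3}\right)^{2} = \left(48 - \frac{23}{3}\right)^{2} = \left(\frac{121}{3}\right)^{2} = \frac{14641}{9}$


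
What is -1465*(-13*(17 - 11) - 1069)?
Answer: 1680355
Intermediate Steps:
-1465*(-13*(17 - 11) - 1069) = -1465*(-13*6 - 1069) = -1465*(-78 - 1069) = -1465*(-1147) = 1680355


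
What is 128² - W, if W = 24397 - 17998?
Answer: 9985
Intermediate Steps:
W = 6399
128² - W = 128² - 1*6399 = 16384 - 6399 = 9985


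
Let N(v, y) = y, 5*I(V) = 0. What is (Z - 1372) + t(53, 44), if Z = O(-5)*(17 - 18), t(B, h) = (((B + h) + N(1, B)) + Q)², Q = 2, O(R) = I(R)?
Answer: 21732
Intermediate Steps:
I(V) = 0 (I(V) = (⅕)*0 = 0)
O(R) = 0
t(B, h) = (2 + h + 2*B)² (t(B, h) = (((B + h) + B) + 2)² = ((h + 2*B) + 2)² = (2 + h + 2*B)²)
Z = 0 (Z = 0*(17 - 18) = 0*(-1) = 0)
(Z - 1372) + t(53, 44) = (0 - 1372) + (2 + 44 + 2*53)² = -1372 + (2 + 44 + 106)² = -1372 + 152² = -1372 + 23104 = 21732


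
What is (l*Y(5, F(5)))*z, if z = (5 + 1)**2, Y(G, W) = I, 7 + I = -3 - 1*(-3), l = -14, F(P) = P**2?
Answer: 3528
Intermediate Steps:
I = -7 (I = -7 + (-3 - 1*(-3)) = -7 + (-3 + 3) = -7 + 0 = -7)
Y(G, W) = -7
z = 36 (z = 6**2 = 36)
(l*Y(5, F(5)))*z = -14*(-7)*36 = 98*36 = 3528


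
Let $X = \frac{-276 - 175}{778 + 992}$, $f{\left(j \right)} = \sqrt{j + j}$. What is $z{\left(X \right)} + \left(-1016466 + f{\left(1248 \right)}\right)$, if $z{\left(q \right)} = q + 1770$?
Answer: $- \frac{1796012371}{1770} + 8 \sqrt{39} \approx -1.0146 \cdot 10^{6}$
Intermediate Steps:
$f{\left(j \right)} = \sqrt{2} \sqrt{j}$ ($f{\left(j \right)} = \sqrt{2 j} = \sqrt{2} \sqrt{j}$)
$X = - \frac{451}{1770} \approx -0.2548$
$z{\left(q \right)} = 1770 + q$
$z{\left(X \right)} + \left(-1016466 + f{\left(1248 \right)}\right) = \left(1770 - \frac{451}{1770}\right) - \left(1016466 - \sqrt{2} \sqrt{1248}\right) = \frac{3132449}{1770} - \left(1016466 - \sqrt{2} \cdot 4 \sqrt{78}\right) = \frac{3132449}{1770} - \left(1016466 - 8 \sqrt{39}\right) = - \frac{1796012371}{1770} + 8 \sqrt{39}$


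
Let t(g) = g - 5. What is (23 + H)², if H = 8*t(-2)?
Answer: 1089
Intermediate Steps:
t(g) = -5 + g
H = -56 (H = 8*(-5 - 2) = 8*(-7) = -56)
(23 + H)² = (23 - 56)² = (-33)² = 1089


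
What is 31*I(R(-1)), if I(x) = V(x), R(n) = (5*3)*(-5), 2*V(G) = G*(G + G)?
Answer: 174375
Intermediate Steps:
V(G) = G² (V(G) = (G*(G + G))/2 = (G*(2*G))/2 = (2*G²)/2 = G²)
R(n) = -75 (R(n) = 15*(-5) = -75)
I(x) = x²
31*I(R(-1)) = 31*(-75)² = 31*5625 = 174375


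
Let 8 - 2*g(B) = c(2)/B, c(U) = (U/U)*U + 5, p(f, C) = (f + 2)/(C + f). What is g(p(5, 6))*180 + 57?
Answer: -213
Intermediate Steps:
p(f, C) = (2 + f)/(C + f)
c(U) = 5 + U (c(U) = 1*U + 5 = U + 5 = 5 + U)
g(B) = 4 - 7/(2*B) (g(B) = 4 - (5 + 2)/(2*B) = 4 - 7/(2*B))
g(p(5, 6))*180 + 57 = (4 - 7*(6 + 5)/(2 + 5)/2)*180 + 57 = (4 - 7/(2*(7/11)))*180 + 57 = (4 - 7/(2*((1/11)*7)))*180 + 57 = (4 - 7/(2*7/11))*180 + 57 = (4 - 7/2*11/7)*180 + 57 = (4 - 11/2)*180 + 57 = -3/2*180 + 57 = -270 + 57 = -213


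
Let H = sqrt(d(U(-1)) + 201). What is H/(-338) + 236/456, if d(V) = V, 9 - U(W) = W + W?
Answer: 59/114 - sqrt(53)/169 ≈ 0.47447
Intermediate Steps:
U(W) = 9 - 2*W (U(W) = 9 - (W + W) = 9 - 2*W)
H = 2*sqrt(53) (H = sqrt((9 - 2*(-1)) + 201) = sqrt((9 + 2) + 201) = sqrt(11 + 201) = sqrt(212) = 2*sqrt(53) ≈ 14.560)
H/(-338) + 236/456 = (2*sqrt(53))/(-338) + 236/456 = (2*sqrt(53))*(-1/338) + 236*(1/456) = -sqrt(53)/169 + 59/114 = 59/114 - sqrt(53)/169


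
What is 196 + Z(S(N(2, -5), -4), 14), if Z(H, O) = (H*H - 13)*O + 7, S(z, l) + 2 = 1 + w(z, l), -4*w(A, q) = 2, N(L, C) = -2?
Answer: 105/2 ≈ 52.500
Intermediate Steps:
w(A, q) = -½ (w(A, q) = -¼*2 = -½)
S(z, l) = -3/2 (S(z, l) = -2 + (1 - ½) = -2 + ½ = -3/2)
Z(H, O) = 7 + O*(-13 + H²) (Z(H, O) = (H² - 13)*O + 7 = (-13 + H²)*O + 7 = O*(-13 + H²) + 7 = 7 + O*(-13 + H²))
196 + Z(S(N(2, -5), -4), 14) = 196 + (7 - 13*14 + 14*(-3/2)²) = 196 + (7 - 182 + 14*(9/4)) = 196 + (7 - 182 + 63/2) = 196 - 287/2 = 105/2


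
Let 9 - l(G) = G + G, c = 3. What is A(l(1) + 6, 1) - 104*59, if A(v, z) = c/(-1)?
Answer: -6139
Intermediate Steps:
l(G) = 9 - 2*G (l(G) = 9 - (G + G) = 9 - 2*G)
A(v, z) = -3 (A(v, z) = 3/(-1) = 3*(-1) = -3)
A(l(1) + 6, 1) - 104*59 = -3 - 104*59 = -3 - 6136 = -6139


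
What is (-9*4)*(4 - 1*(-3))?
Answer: -252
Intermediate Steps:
(-9*4)*(4 - 1*(-3)) = -36*(4 + 3) = -36*7 = -252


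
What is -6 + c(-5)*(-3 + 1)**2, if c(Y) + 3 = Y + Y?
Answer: -58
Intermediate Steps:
c(Y) = -3 + 2*Y (c(Y) = -3 + (Y + Y) = -3 + 2*Y)
-6 + c(-5)*(-3 + 1)**2 = -6 + (-3 + 2*(-5))*(-3 + 1)**2 = -6 + (-3 - 10)*(-2)**2 = -6 - 13*4 = -6 - 52 = -58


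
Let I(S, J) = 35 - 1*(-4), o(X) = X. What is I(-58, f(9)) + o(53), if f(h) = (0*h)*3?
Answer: 92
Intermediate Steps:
f(h) = 0 (f(h) = 0*3 = 0)
I(S, J) = 39 (I(S, J) = 35 + 4 = 39)
I(-58, f(9)) + o(53) = 39 + 53 = 92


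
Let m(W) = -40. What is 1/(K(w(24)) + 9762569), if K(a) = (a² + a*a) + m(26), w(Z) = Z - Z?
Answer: 1/9762529 ≈ 1.0243e-7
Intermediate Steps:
w(Z) = 0
K(a) = -40 + 2*a² (K(a) = (a² + a*a) - 40 = (a² + a²) - 40 = 2*a² - 40 = -40 + 2*a²)
1/(K(w(24)) + 9762569) = 1/((-40 + 2*0²) + 9762569) = 1/((-40 + 2*0) + 9762569) = 1/((-40 + 0) + 9762569) = 1/(-40 + 9762569) = 1/9762529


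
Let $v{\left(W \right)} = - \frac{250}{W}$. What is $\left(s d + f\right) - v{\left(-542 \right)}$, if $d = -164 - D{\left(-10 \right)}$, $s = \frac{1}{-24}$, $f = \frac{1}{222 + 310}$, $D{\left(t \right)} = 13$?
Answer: $\frac{1994079}{288344} \approx 6.9156$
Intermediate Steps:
$f = \frac{1}{532} \approx 0.0018797$
$s = - \frac{1}{24} \approx -0.041667$
$d = -177$ ($d = -164 - 13 = -177$)
$\left(s d + f\right) - v{\left(-542 \right)} = \left(\left(- \frac{1}{24}\right) \left(-177\right) + \frac{1}{532}\right) - - \frac{250}{-542} = \left(\frac{59}{8} + \frac{1}{532}\right) - \left(-250\right) \left(- \frac{1}{542}\right) = \frac{7849}{1064} - \frac{125}{271} = \frac{1994079}{288344}$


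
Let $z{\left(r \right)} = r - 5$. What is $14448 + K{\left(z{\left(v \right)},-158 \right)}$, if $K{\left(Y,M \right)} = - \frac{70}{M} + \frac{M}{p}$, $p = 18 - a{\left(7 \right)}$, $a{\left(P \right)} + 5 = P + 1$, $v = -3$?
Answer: $\frac{17108923}{1185} \approx 14438.0$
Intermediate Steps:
$a{\left(P \right)} = -4 + P$ ($a{\left(P \right)} = -5 + \left(P + 1\right) = -5 + \left(1 + P\right) = -4 + P$)
$p = 15$ ($p = 18 - \left(-4 + 7\right) = 18 - 3 = 15$)
$z{\left(r \right)} = -5 + r$ ($z{\left(r \right)} = r - 5 = -5 + r$)
$K{\left(Y,M \right)} = - \frac{70}{M} + \frac{M}{15}$
$14448 + K{\left(z{\left(v \right)},-158 \right)} = 14448 + \left(- \frac{70}{-158} + \frac{1}{15} \left(-158\right)\right) = 14448 - \frac{11957}{1185} = \frac{17108923}{1185}$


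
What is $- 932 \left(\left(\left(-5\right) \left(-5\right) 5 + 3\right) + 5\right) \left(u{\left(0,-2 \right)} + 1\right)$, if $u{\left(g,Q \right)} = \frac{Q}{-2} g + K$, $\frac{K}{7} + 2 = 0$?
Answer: $1611428$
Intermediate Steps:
$K = -14$ ($K = -14 + 7 \cdot 0 = -14 + 0 = -14$)
$u{\left(g,Q \right)} = -14 - \frac{Q g}{2}$ ($u{\left(g,Q \right)} = \frac{Q}{-2} g - 14 = Q \left(- \frac{1}{2}\right) g - 14 = - \frac{Q}{2} g - 14 = - \frac{Q g}{2} - 14 = -14 - \frac{Q g}{2}$)
$- 932 \left(\left(\left(-5\right) \left(-5\right) 5 + 3\right) + 5\right) \left(u{\left(0,-2 \right)} + 1\right) = - 932 \left(\left(\left(-5\right) \left(-5\right) 5 + 3\right) + 5\right) \left(\left(-14 - \left(-1\right) 0\right) + 1\right) = - 932 \left(\left(25 \cdot 5 + 3\right) + 5\right) \left(\left(-14 + 0\right) + 1\right) = - 932 \left(\left(125 + 3\right) + 5\right) \left(-14 + 1\right) = - 932 \left(128 + 5\right) \left(-13\right) = - 932 \cdot 133 \left(-13\right) = \left(-932\right) \left(-1729\right) = 1611428$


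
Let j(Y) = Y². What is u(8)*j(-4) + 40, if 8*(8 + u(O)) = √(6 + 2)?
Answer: -88 + 4*√2 ≈ -82.343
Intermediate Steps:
u(O) = -8 + √2/4 (u(O) = -8 + √(6 + 2)/8 = -8 + √8/8 = -8 + (2*√2)/8 = -8 + √2/4)
u(8)*j(-4) + 40 = (-8 + √2/4)*(-4)² + 40 = (-8 + √2/4)*16 + 40 = (-128 + 4*√2) + 40 = -88 + 4*√2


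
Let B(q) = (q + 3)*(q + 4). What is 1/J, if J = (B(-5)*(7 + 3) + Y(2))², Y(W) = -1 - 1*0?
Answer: 1/361 ≈ 0.0027701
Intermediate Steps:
Y(W) = -1 (Y(W) = -1 + 0 = -1)
B(q) = (3 + q)*(4 + q)
J = 361 (J = ((12 + (-5)² + 7*(-5))*(7 + 3) - 1)² = ((12 + 25 - 35)*10 - 1)² = (2*10 - 1)² = (20 - 1)² = 19² = 361)
1/J = 1/361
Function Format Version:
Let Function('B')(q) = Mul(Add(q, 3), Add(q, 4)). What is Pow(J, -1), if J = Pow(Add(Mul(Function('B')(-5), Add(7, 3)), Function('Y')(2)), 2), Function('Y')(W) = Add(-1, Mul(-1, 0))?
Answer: Rational(1, 361) ≈ 0.0027701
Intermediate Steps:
Function('Y')(W) = -1 (Function('Y')(W) = Add(-1, 0) = -1)
Function('B')(q) = Mul(Add(3, q), Add(4, q))
J = 361 (J = Pow(Add(Mul(Add(12, Pow(-5, 2), Mul(7, -5)), Add(7, 3)), -1), 2) = Pow(Add(Mul(Add(12, 25, -35), 10), -1), 2) = Pow(Add(Mul(2, 10), -1), 2) = Pow(Add(20, -1), 2) = Pow(19, 2) = 361)
Pow(J, -1) = Pow(361, -1) = Rational(1, 361)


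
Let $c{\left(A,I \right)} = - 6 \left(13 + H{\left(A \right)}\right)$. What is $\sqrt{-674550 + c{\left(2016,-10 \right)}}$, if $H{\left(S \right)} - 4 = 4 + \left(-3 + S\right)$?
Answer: $3 i \sqrt{76306} \approx 828.71 i$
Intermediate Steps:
$H{\left(S \right)} = 5 + S$ ($H{\left(S \right)} = 4 + \left(4 + \left(-3 + S\right)\right) = 4 + \left(1 + S\right) = 5 + S$)
$c{\left(A,I \right)} = -108 - 6 A$ ($c{\left(A,I \right)} = - 6 \left(13 + \left(5 + A\right)\right) = - 6 \left(18 + A\right) = -108 - 6 A$)
$\sqrt{-674550 + c{\left(2016,-10 \right)}} = \sqrt{-674550 - 12204} = \sqrt{-686754} = 3 i \sqrt{76306}$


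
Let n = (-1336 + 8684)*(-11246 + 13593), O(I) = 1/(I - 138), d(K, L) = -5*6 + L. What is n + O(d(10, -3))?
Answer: 2949024275/171 ≈ 1.7246e+7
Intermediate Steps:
d(K, L) = -30 + L
O(I) = 1/(-138 + I)
n = 17245756 (n = 7348*2347 = 17245756)
n + O(d(10, -3)) = 17245756 + 1/(-138 + (-30 - 3)) = 17245756 + 1/(-138 - 33) = 17245756 + 1/(-171) = 17245756 - 1/171 = 2949024275/171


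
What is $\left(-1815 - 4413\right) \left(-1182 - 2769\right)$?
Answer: $24606828$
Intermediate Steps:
$\left(-1815 - 4413\right) \left(-1182 - 2769\right) = \left(-6228\right) \left(-3951\right) = 24606828$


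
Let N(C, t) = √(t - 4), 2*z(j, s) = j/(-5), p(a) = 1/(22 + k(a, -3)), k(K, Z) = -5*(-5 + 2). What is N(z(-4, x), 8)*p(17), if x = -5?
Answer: 2/37 ≈ 0.054054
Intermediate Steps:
k(K, Z) = 15 (k(K, Z) = -5*(-3) = 15)
p(a) = 1/37 (p(a) = 1/(22 + 15) = 1/37)
z(j, s) = -j/10 (z(j, s) = (j/(-5))/2 = (j*(-⅕))/2 = (-j/5)/2 = -j/10)
N(C, t) = √(-4 + t)
N(z(-4, x), 8)*p(17) = √(-4 + 8)*(1/37) = √4*(1/37) = 2*(1/37) = 2/37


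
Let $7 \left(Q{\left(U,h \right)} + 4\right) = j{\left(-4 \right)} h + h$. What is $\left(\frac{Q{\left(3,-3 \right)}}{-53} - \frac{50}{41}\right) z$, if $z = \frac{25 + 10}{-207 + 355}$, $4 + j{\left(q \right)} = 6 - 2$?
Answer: $- \frac{2335}{8692} \approx -0.26864$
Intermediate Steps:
$j{\left(q \right)} = 0$ ($j{\left(q \right)} = -4 + \left(6 - 2\right) = -4 + 4 = 0$)
$Q{\left(U,h \right)} = -4 + \frac{h}{7}$ ($Q{\left(U,h \right)} = -4 + \frac{0 h + h}{7} = -4 + \frac{0 + h}{7} = -4 + \frac{h}{7}$)
$z = \frac{35}{148} \approx 0.23649$
$\left(\frac{Q{\left(3,-3 \right)}}{-53} - \frac{50}{41}\right) z = \left(\frac{-4 + \frac{1}{7} \left(-3\right)}{-53} - \frac{50}{41}\right) \frac{35}{148} = \left(\left(-4 - \frac{3}{7}\right) \left(- \frac{1}{53}\right) - \frac{50}{41}\right) \frac{35}{148} = \left(\left(- \frac{31}{7}\right) \left(- \frac{1}{53}\right) - \frac{50}{41}\right) \frac{35}{148} = \left(\frac{31}{371} - \frac{50}{41}\right) \frac{35}{148} = \left(- \frac{17279}{15211}\right) \frac{35}{148} = - \frac{2335}{8692}$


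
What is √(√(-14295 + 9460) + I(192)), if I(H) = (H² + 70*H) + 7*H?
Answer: √(51648 + I*√4835) ≈ 227.26 + 0.153*I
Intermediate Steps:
I(H) = H² + 77*H
√(√(-14295 + 9460) + I(192)) = √(√(-14295 + 9460) + 192*(77 + 192)) = √(√(-4835) + 192*269) = √(I*√4835 + 51648) = √(51648 + I*√4835)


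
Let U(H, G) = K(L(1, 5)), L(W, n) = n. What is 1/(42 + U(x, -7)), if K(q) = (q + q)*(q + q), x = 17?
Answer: 1/142 ≈ 0.0070423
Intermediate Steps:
K(q) = 4*q**2 (K(q) = (2*q)*(2*q) = 4*q**2)
U(H, G) = 100 (U(H, G) = 4*5**2 = 4*25 = 100)
1/(42 + U(x, -7)) = 1/(42 + 100) = 1/142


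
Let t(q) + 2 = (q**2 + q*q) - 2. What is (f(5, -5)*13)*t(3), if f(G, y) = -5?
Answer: -910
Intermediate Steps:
t(q) = -4 + 2*q**2 (t(q) = -2 + ((q**2 + q*q) - 2) = -2 + ((q**2 + q**2) - 2) = -2 + (2*q**2 - 2) = -2 + (-2 + 2*q**2) = -4 + 2*q**2)
(f(5, -5)*13)*t(3) = (-5*13)*(-4 + 2*3**2) = -65*(-4 + 2*9) = -65*(-4 + 18) = -65*14 = -910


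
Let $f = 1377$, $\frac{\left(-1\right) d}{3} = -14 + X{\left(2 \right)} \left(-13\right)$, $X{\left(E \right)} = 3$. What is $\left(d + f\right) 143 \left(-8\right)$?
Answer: $-1757184$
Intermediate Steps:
$d = 159$ ($d = - 3 \left(-14 + 3 \left(-13\right)\right) = - 3 \left(-14 - 39\right) = \left(-3\right) \left(-53\right) = 159$)
$\left(d + f\right) 143 \left(-8\right) = \left(159 + 1377\right) 143 \left(-8\right) = 1536 \left(-1144\right) = -1757184$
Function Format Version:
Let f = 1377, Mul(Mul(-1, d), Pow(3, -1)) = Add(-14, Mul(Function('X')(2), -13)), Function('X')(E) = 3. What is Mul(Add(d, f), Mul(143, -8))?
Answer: -1757184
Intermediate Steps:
d = 159 (d = Mul(-3, Add(-14, Mul(3, -13))) = Mul(-3, Add(-14, -39)) = Mul(-3, -53) = 159)
Mul(Add(d, f), Mul(143, -8)) = Mul(Add(159, 1377), Mul(143, -8)) = Mul(1536, -1144) = -1757184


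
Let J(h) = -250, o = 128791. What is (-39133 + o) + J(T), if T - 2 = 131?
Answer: 89408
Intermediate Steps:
T = 133 (T = 2 + 131 = 133)
(-39133 + o) + J(T) = (-39133 + 128791) - 250 = 89658 - 250 = 89408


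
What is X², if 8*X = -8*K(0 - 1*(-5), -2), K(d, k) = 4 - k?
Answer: 36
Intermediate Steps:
X = -6 (X = (-8*(4 - 1*(-2)))/8 = (-8*(4 + 2))/8 = (-8*6)/8 = (⅛)*(-48) = -6)
X² = (-6)² = 36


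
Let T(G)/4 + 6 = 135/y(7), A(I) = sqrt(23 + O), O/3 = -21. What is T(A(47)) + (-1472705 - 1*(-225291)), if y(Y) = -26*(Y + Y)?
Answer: -113516993/91 ≈ -1.2474e+6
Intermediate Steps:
O = -63 (O = 3*(-21) = -63)
A(I) = 2*I*sqrt(10) (A(I) = sqrt(23 - 63) = sqrt(-40) = 2*I*sqrt(10))
y(Y) = -52*Y
T(G) = -2319/91 (T(G) = -24 + 4*(135/((-52*7))) = -24 + 4*(135/(-364)) = -24 + 4*(135*(-1/364)) = -24 + 4*(-135/364) = -24 - 135/91 = -2319/91)
T(A(47)) + (-1472705 - 1*(-225291)) = -2319/91 + (-1472705 - 1*(-225291)) = -2319/91 + (-1472705 + 225291) = -2319/91 - 1247414 = -113516993/91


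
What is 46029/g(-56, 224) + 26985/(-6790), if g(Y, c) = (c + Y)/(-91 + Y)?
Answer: -31256775/776 ≈ -40279.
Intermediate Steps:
g(Y, c) = (Y + c)/(-91 + Y)
46029/g(-56, 224) + 26985/(-6790) = 46029/(((-56 + 224)/(-91 - 56))) + 26985/(-6790) = 46029/((168/(-147))) + 26985*(-1/6790) = 46029/((-1/147*168)) - 771/194 = 46029/(-8/7) - 771/194 = 46029*(-7/8) - 771/194 = -322203/8 - 771/194 = -31256775/776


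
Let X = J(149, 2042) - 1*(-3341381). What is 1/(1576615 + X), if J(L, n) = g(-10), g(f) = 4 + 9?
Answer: 1/4918009 ≈ 2.0333e-7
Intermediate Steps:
g(f) = 13
J(L, n) = 13
X = 3341394 (X = 13 - 1*(-3341381) = 13 + 3341381 = 3341394)
1/(1576615 + X) = 1/(1576615 + 3341394) = 1/4918009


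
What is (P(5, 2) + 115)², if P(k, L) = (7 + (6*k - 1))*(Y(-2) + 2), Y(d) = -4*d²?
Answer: 151321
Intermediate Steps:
P(k, L) = -84 - 84*k (P(k, L) = (7 + (6*k - 1))*(-4*(-2)² + 2) = (7 + (-1 + 6*k))*(-4*4 + 2) = (6 + 6*k)*(-16 + 2) = (6 + 6*k)*(-14) = -84 - 84*k)
(P(5, 2) + 115)² = ((-84 - 84*5) + 115)² = ((-84 - 420) + 115)² = (-504 + 115)² = (-389)² = 151321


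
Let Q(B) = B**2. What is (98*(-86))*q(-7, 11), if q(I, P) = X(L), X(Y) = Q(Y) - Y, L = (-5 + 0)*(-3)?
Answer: -1769880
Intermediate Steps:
L = 15 (L = -5*(-3) = 15)
X(Y) = Y**2 - Y
q(I, P) = 210 (q(I, P) = 15*(-1 + 15) = 15*14 = 210)
(98*(-86))*q(-7, 11) = (98*(-86))*210 = -8428*210 = -1769880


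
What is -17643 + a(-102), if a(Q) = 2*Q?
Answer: -17847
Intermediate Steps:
-17643 + a(-102) = -17643 + 2*(-102) = -17643 - 204 = -17847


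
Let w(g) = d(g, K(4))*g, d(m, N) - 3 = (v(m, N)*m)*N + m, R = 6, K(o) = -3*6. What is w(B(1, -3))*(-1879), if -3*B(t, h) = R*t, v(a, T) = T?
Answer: -2431426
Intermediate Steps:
K(o) = -18
d(m, N) = 3 + m + m*N**2 (d(m, N) = 3 + ((N*m)*N + m) = 3 + (m*N**2 + m) = 3 + (m + m*N**2) = 3 + m + m*N**2)
B(t, h) = -2*t
w(g) = g*(3 + 325*g) (w(g) = (3 + g + g*(-18)**2)*g = (3 + g + g*324)*g = (3 + g + 324*g)*g = (3 + 325*g)*g = g*(3 + 325*g))
w(B(1, -3))*(-1879) = ((-2*1)*(3 + 325*(-2*1)))*(-1879) = -2*(3 + 325*(-2))*(-1879) = -2*(3 - 650)*(-1879) = -2*(-647)*(-1879) = 1294*(-1879) = -2431426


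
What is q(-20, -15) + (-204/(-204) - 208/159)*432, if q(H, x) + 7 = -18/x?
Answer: -36817/265 ≈ -138.93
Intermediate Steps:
q(H, x) = -7 - 18/x
q(-20, -15) + (-204/(-204) - 208/159)*432 = (-7 - 18/(-15)) + (-204/(-204) - 208/159)*432 = (-7 - 18*(-1/15)) + (-204*(-1/204) - 208*1/159)*432 = (-7 + 6/5) + (1 - 208/159)*432 = -29/5 - 49/159*432 = -29/5 - 7056/53 = -36817/265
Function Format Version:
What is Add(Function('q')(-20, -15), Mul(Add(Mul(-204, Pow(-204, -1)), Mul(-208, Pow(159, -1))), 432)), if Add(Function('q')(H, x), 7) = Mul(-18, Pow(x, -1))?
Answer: Rational(-36817, 265) ≈ -138.93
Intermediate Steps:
Function('q')(H, x) = Add(-7, Mul(-18, Pow(x, -1)))
Add(Function('q')(-20, -15), Mul(Add(Mul(-204, Pow(-204, -1)), Mul(-208, Pow(159, -1))), 432)) = Add(Add(-7, Mul(-18, Pow(-15, -1))), Mul(Add(Mul(-204, Pow(-204, -1)), Mul(-208, Pow(159, -1))), 432)) = Add(Add(-7, Mul(-18, Rational(-1, 15))), Mul(Add(Mul(-204, Rational(-1, 204)), Mul(-208, Rational(1, 159))), 432)) = Add(Add(-7, Rational(6, 5)), Mul(Add(1, Rational(-208, 159)), 432)) = Add(Rational(-29, 5), Mul(Rational(-49, 159), 432)) = Add(Rational(-29, 5), Rational(-7056, 53)) = Rational(-36817, 265)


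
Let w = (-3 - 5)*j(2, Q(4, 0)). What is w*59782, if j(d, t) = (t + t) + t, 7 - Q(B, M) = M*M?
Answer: -10043376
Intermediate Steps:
Q(B, M) = 7 - M**2 (Q(B, M) = 7 - M*M = 7 - M**2)
j(d, t) = 3*t (j(d, t) = 2*t + t = 3*t)
w = -168 (w = (-3 - 5)*(3*(7 - 1*0**2)) = -24*(7 - 1*0) = -24*(7 + 0) = -24*7 = -8*21 = -168)
w*59782 = -168*59782 = -10043376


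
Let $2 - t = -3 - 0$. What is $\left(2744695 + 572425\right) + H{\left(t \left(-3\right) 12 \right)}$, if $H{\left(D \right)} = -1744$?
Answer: $3315376$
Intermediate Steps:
$t = 5$ ($t = 2 - \left(-3 - 0\right) = 2 - \left(-3 + 0\right) = 2 - -3 = 2 + 3 = 5$)
$\left(2744695 + 572425\right) + H{\left(t \left(-3\right) 12 \right)} = \left(2744695 + 572425\right) - 1744 = 3317120 - 1744 = 3315376$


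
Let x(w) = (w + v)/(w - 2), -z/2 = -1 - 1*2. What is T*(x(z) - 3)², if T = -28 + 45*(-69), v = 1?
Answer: -78325/16 ≈ -4895.3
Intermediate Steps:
z = 6 (z = -2*(-1 - 1*2) = -2*(-1 - 2) = -2*(-3) = 6)
x(w) = (1 + w)/(-2 + w) (x(w) = (w + 1)/(w - 2) = (1 + w)/(-2 + w))
T = -3133 (T = -28 - 3105 = -3133)
T*(x(z) - 3)² = -3133*((1 + 6)/(-2 + 6) - 3)² = -3133*(7/4 - 3)² = -3133*(-5/4)² = -3133*25/16 = -78325/16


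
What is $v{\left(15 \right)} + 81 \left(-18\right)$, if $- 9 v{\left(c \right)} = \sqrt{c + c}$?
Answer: $-1458 - \frac{\sqrt{30}}{9} \approx -1458.6$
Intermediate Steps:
$v{\left(c \right)} = - \frac{\sqrt{2} \sqrt{c}}{9}$ ($v{\left(c \right)} = - \frac{\sqrt{c + c}}{9} = - \frac{\sqrt{2 c}}{9} = - \frac{\sqrt{2} \sqrt{c}}{9}$)
$v{\left(15 \right)} + 81 \left(-18\right) = - \frac{\sqrt{2} \sqrt{15}}{9} + 81 \left(-18\right) = - \frac{\sqrt{30}}{9} - 1458 = -1458 - \frac{\sqrt{30}}{9}$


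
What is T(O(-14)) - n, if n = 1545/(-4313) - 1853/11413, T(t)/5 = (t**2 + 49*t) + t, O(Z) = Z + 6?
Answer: -82671146846/49224269 ≈ -1679.5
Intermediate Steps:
O(Z) = 6 + Z
T(t) = 5*t**2 + 250*t (T(t) = 5*((t**2 + 49*t) + t) = 5*(t**2 + 50*t) = 5*t**2 + 250*t)
n = -25625074/49224269 (n = 1545*(-1/4313) - 1853*1/11413 = -1545/4313 - 1853/11413 = -25625074/49224269 ≈ -0.52058)
T(O(-14)) - n = 5*(6 - 14)*(50 + (6 - 14)) - 1*(-25625074/49224269) = 5*(-8)*(50 - 8) + 25625074/49224269 = 5*(-8)*42 + 25625074/49224269 = -1680 + 25625074/49224269 = -82671146846/49224269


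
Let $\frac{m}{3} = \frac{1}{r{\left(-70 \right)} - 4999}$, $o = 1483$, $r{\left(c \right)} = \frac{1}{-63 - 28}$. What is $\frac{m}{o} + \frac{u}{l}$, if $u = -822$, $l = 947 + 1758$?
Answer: $- \frac{22181914245}{72995131546} \approx -0.30388$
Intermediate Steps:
$r{\left(c \right)} = - \frac{1}{91}$ ($r{\left(c \right)} = \frac{1}{-91} = - \frac{1}{91}$)
$l = 2705$
$m = - \frac{273}{454910}$ ($m = \frac{3}{- \frac{1}{91} - 4999} = \frac{3}{- \frac{454910}{91}} = 3 \left(- \frac{91}{454910}\right) = - \frac{273}{454910} \approx -0.00060012$)
$\frac{m}{o} + \frac{u}{l} = - \frac{273}{454910 \cdot 1483} - \frac{822}{2705} = \left(- \frac{273}{454910}\right) \frac{1}{1483} - \frac{822}{2705} = - \frac{273}{674631530} - \frac{822}{2705} = - \frac{22181914245}{72995131546}$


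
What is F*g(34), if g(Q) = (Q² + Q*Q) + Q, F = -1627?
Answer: -3816942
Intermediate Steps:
g(Q) = Q + 2*Q² (g(Q) = (Q² + Q²) + Q = 2*Q² + Q = Q + 2*Q²)
F*g(34) = -55318*(1 + 2*34) = -55318*(1 + 68) = -55318*69 = -1627*2346 = -3816942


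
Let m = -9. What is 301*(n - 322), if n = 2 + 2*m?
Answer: -101738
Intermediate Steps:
n = -16 (n = 2 + 2*(-9) = 2 - 18 = -16)
301*(n - 322) = 301*(-16 - 322) = 301*(-338) = -101738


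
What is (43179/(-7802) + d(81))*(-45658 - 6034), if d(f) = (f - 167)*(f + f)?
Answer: 2810510658978/3901 ≈ 7.2046e+8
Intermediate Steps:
d(f) = 2*f*(-167 + f) (d(f) = (-167 + f)*(2*f) = 2*f*(-167 + f))
(43179/(-7802) + d(81))*(-45658 - 6034) = (43179/(-7802) + 2*81*(-167 + 81))*(-45658 - 6034) = (43179*(-1/7802) + 2*81*(-86))*(-51692) = (-43179/7802 - 13932)*(-51692) = -108740643/7802*(-51692) = 2810510658978/3901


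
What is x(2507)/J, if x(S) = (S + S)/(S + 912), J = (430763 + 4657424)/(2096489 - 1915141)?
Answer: 909278872/17396511353 ≈ 0.052268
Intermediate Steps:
J = 5088187/181348 ≈ 28.058
x(S) = 2*S/(912 + S) (x(S) = (2*S)/(912 + S) = 2*S/(912 + S))
x(2507)/J = (2*2507/(912 + 2507))/(5088187/181348) = (2*2507/3419)*(181348/5088187) = (2*2507*(1/3419))*(181348/5088187) = (5014/3419)*(181348/5088187) = 909278872/17396511353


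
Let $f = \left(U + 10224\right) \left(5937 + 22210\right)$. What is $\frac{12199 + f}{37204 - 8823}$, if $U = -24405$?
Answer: $- \frac{399140408}{28381} \approx -14064.0$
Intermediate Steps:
$f = -399152607$ ($f = \left(-24405 + 10224\right) \left(5937 + 22210\right) = \left(-14181\right) 28147 = -399152607$)
$\frac{12199 + f}{37204 - 8823} = \frac{12199 - 399152607}{37204 - 8823} = - \frac{399140408}{28381}$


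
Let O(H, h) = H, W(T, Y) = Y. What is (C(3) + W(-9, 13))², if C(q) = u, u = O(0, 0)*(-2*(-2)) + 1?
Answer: 196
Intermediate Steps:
u = 1 (u = 0*(-2*(-2)) + 1 = 0*4 + 1 = 0 + 1 = 1)
C(q) = 1
(C(3) + W(-9, 13))² = (1 + 13)² = 14² = 196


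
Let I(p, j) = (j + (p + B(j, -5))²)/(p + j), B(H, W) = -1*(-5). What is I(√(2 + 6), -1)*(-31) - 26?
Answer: -522 - 372*√2 ≈ -1048.1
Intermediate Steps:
B(H, W) = 5
I(p, j) = (j + (5 + p)²)/(j + p) (I(p, j) = (j + (p + 5)²)/(p + j) = (j + (5 + p)²)/(j + p))
I(√(2 + 6), -1)*(-31) - 26 = ((-1 + (5 + √(2 + 6))²)/(-1 + √(2 + 6)))*(-31) - 26 = ((-1 + (5 + √8)²)/(-1 + √8))*(-31) - 26 = ((-1 + (5 + 2*√2)²)/(-1 + 2*√2))*(-31) - 26 = -31*(-1 + (5 + 2*√2)²)/(-1 + 2*√2) - 26 = -26 - 31*(-1 + (5 + 2*√2)²)/(-1 + 2*√2)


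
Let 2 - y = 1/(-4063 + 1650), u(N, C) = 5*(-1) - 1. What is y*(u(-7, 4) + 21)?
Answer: 72405/2413 ≈ 30.006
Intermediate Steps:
u(N, C) = -6 (u(N, C) = -5 - 1 = -6)
y = 4827/2413 (y = 2 - 1/(-4063 + 1650) = 2 - 1/(-2413) = 2 - 1*(-1/2413) = 2 + 1/2413 = 4827/2413 ≈ 2.0004)
y*(u(-7, 4) + 21) = 4827*(-6 + 21)/2413 = (4827/2413)*15 = 72405/2413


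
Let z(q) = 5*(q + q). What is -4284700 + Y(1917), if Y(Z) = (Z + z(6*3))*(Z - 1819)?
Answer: -4079194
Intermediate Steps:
z(q) = 10*q (z(q) = 5*(2*q) = 10*q)
Y(Z) = (-1819 + Z)*(180 + Z) (Y(Z) = (Z + 10*(6*3))*(Z - 1819) = (Z + 10*18)*(-1819 + Z) = (Z + 180)*(-1819 + Z) = (180 + Z)*(-1819 + Z) = (-1819 + Z)*(180 + Z))
-4284700 + Y(1917) = -4284700 + (-327420 + 1917**2 - 1639*1917) = -4284700 + (-327420 + 3674889 - 3141963) = -4284700 + 205506 = -4079194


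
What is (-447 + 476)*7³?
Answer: 9947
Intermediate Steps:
(-447 + 476)*7³ = 29*343 = 9947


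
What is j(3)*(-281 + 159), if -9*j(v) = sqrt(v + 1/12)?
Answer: 61*sqrt(111)/27 ≈ 23.803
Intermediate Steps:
j(v) = -sqrt(1/12 + v)/9 (j(v) = -sqrt(v + 1/12)/9 = -sqrt(1/12 + v)/9)
j(3)*(-281 + 159) = (-sqrt(3 + 36*3)/54)*(-281 + 159) = -sqrt(3 + 108)/54*(-122) = -sqrt(111)/54*(-122) = 61*sqrt(111)/27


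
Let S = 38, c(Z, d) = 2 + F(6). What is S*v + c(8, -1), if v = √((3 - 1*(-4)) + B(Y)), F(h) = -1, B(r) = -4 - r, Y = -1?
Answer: 77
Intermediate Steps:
c(Z, d) = 1 (c(Z, d) = 2 - 1 = 1)
v = 2 (v = √((3 - 1*(-4)) + (-4 - 1*(-1))) = √((3 + 4) + (-4 + 1)) = √(7 - 3) = √4 = 2)
S*v + c(8, -1) = 38*2 + 1 = 76 + 1 = 77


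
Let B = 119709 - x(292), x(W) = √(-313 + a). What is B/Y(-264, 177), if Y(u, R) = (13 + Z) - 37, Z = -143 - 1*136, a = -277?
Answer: -39903/101 + I*√590/303 ≈ -395.08 + 0.080165*I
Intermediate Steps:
x(W) = I*√590 (x(W) = √(-313 - 277) = √(-590) = I*√590)
Z = -279 (Z = -143 - 136 = -279)
Y(u, R) = -303 (Y(u, R) = (13 - 279) - 37 = -266 - 37 = -303)
B = 119709 - I*√590 ≈ 1.1971e+5 - 24.29*I
B/Y(-264, 177) = (119709 - I*√590)/(-303) = (119709 - I*√590)*(-1/303) = -39903/101 + I*√590/303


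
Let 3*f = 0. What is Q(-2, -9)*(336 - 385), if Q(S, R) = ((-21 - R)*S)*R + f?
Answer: 10584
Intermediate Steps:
f = 0 (f = (1/3)*0 = 0)
Q(S, R) = R*S*(-21 - R) (Q(S, R) = ((-21 - R)*S)*R + 0 = (S*(-21 - R))*R + 0 = R*S*(-21 - R) + 0 = R*S*(-21 - R))
Q(-2, -9)*(336 - 385) = (-9*(-2)*(-21 - 1*(-9)))*(336 - 385) = -9*(-2)*(-21 + 9)*(-49) = -9*(-2)*(-12)*(-49) = -216*(-49) = 10584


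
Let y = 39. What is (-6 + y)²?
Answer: 1089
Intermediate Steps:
(-6 + y)² = (-6 + 39)² = 33² = 1089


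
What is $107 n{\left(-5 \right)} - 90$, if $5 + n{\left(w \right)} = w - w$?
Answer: $-625$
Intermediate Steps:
$n{\left(w \right)} = -5$ ($n{\left(w \right)} = -5 + \left(w - w\right) = -5 + 0 = -5$)
$107 n{\left(-5 \right)} - 90 = 107 \left(-5\right) - 90 = -535 - 90 = -625$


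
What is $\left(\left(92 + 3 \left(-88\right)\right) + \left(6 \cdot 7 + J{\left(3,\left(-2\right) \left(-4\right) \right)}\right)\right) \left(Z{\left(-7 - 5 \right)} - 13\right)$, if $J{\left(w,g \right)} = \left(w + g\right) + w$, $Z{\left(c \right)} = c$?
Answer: $2900$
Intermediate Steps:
$J{\left(w,g \right)} = g + 2 w$ ($J{\left(w,g \right)} = \left(g + w\right) + w = g + 2 w$)
$\left(\left(92 + 3 \left(-88\right)\right) + \left(6 \cdot 7 + J{\left(3,\left(-2\right) \left(-4\right) \right)}\right)\right) \left(Z{\left(-7 - 5 \right)} - 13\right) = \left(\left(92 + 3 \left(-88\right)\right) + \left(6 \cdot 7 + \left(\left(-2\right) \left(-4\right) + 2 \cdot 3\right)\right)\right) \left(\left(-7 - 5\right) - 13\right) = \left(\left(92 - 264\right) + \left(42 + \left(8 + 6\right)\right)\right) \left(-12 - 13\right) = \left(-172 + \left(42 + 14\right)\right) \left(-25\right) = \left(-172 + 56\right) \left(-25\right) = \left(-116\right) \left(-25\right) = 2900$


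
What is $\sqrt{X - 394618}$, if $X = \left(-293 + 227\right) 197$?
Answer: $2 i \sqrt{101905} \approx 638.45 i$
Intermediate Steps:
$X = -13002$ ($X = \left(-66\right) 197 = -13002$)
$\sqrt{X - 394618} = \sqrt{-13002 - 394618} = \sqrt{-407620} = 2 i \sqrt{101905}$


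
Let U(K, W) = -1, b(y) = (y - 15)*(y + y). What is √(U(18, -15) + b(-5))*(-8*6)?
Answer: -48*√199 ≈ -677.12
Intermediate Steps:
b(y) = 2*y*(-15 + y) (b(y) = (-15 + y)*(2*y) = 2*y*(-15 + y))
√(U(18, -15) + b(-5))*(-8*6) = √(-1 + 2*(-5)*(-15 - 5))*(-8*6) = √(-1 + 2*(-5)*(-20))*(-48) = √(-1 + 200)*(-48) = √199*(-48) = -48*√199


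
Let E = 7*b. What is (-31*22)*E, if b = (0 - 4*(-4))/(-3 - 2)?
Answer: 76384/5 ≈ 15277.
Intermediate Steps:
b = -16/5 (b = (0 + 16)/(-5) = 16*(-1/5) = -16/5 ≈ -3.2000)
E = -112/5 (E = 7*(-16/5) = -112/5 ≈ -22.400)
(-31*22)*E = -31*22*(-112/5) = -682*(-112/5) = 76384/5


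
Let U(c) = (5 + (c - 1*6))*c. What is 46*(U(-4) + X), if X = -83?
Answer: -2898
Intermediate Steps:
U(c) = c*(-1 + c) (U(c) = (5 + (c - 6))*c = (5 + (-6 + c))*c = (-1 + c)*c = c*(-1 + c))
46*(U(-4) + X) = 46*(-4*(-1 - 4) - 83) = 46*(-4*(-5) - 83) = 46*(20 - 83) = 46*(-63) = -2898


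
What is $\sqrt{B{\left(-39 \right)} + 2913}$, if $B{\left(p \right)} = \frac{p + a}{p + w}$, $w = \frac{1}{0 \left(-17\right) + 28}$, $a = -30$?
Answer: $\frac{3 \sqrt{385488485}}{1091} \approx 53.989$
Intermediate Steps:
$w = \frac{1}{28}$ ($w = \frac{1}{0 + 28} = \frac{1}{28} \approx 0.035714$)
$B{\left(p \right)} = \frac{-30 + p}{\frac{1}{28} + p}$ ($B{\left(p \right)} = \frac{p - 30}{p + \frac{1}{28}} = \frac{-30 + p}{\frac{1}{28} + p}$)
$\sqrt{B{\left(-39 \right)} + 2913} = \sqrt{\frac{28 \left(-30 - 39\right)}{1 + 28 \left(-39\right)} + 2913} = \sqrt{28 \frac{1}{1 - 1092} \left(-69\right) + 2913} = \sqrt{28 \frac{1}{-1091} \left(-69\right) + 2913} = \sqrt{28 \left(- \frac{1}{1091}\right) \left(-69\right) + 2913} = \sqrt{\frac{1932}{1091} + 2913} = \sqrt{\frac{3180015}{1091}} = \frac{3 \sqrt{385488485}}{1091}$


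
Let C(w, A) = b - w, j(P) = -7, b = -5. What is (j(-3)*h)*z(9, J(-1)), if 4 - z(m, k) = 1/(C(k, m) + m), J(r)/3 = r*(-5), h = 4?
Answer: -1260/11 ≈ -114.55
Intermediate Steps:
J(r) = -15*r (J(r) = 3*(r*(-5)) = 3*(-5*r) = -15*r)
C(w, A) = -5 - w
z(m, k) = 4 - 1/(-5 + m - k) (z(m, k) = 4 - 1/((-5 - k) + m) = 4 - 1/(-5 + m - k))
(j(-3)*h)*z(9, J(-1)) = (-7*4)*((21 - 4*9 + 4*(-15*(-1)))/(5 - 15*(-1) - 1*9)) = -28*(21 - 36 + 4*15)/(5 + 15 - 9) = -28*(21 - 36 + 60)/11 = -28*45/11 = -1260/11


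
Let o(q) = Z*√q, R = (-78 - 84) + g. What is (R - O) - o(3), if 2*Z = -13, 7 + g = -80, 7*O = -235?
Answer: -1508/7 + 13*√3/2 ≈ -204.17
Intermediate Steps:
O = -235/7 (O = (⅐)*(-235) = -235/7 ≈ -33.571)
g = -87 (g = -7 - 80 = -87)
Z = -13/2 (Z = (½)*(-13) = -13/2 ≈ -6.5000)
R = -249 (R = (-78 - 84) - 87 = -162 - 87 = -249)
o(q) = -13*√q/2
(R - O) - o(3) = (-249 - 1*(-235/7)) - (-13)*√3/2 = (-249 + 235/7) + 13*√3/2 = -1508/7 + 13*√3/2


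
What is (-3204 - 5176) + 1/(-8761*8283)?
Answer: -608114501941/72567363 ≈ -8380.0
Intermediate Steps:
(-3204 - 5176) + 1/(-8761*8283) = -8380 - 1/8761*1/8283 = -8380 - 1/72567363 = -608114501941/72567363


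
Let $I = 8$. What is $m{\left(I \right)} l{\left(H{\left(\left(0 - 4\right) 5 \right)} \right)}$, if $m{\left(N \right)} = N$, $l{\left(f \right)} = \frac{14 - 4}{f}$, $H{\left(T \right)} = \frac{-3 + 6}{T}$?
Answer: $- \frac{1600}{3} \approx -533.33$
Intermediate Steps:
$H{\left(T \right)} = \frac{3}{T}$
$l{\left(f \right)} = \frac{10}{f}$ ($l{\left(f \right)} = \frac{14 - 4}{f} = \frac{10}{f}$)
$m{\left(I \right)} l{\left(H{\left(\left(0 - 4\right) 5 \right)} \right)} = 8 \frac{10}{3 \frac{1}{\left(0 - 4\right) 5}} = 8 \frac{10}{3 \frac{1}{\left(-4\right) 5}} = 8 \frac{10}{3 \frac{1}{-20}} = 8 \frac{10}{3 \left(- \frac{1}{20}\right)} = 8 \frac{10}{- \frac{3}{20}} = 8 \cdot 10 \left(- \frac{20}{3}\right) = 8 \left(- \frac{200}{3}\right) = - \frac{1600}{3}$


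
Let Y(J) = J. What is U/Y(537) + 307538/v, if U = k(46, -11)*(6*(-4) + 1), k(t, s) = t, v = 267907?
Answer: -118297700/143866059 ≈ -0.82228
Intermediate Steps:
U = -1058 (U = 46*(6*(-4) + 1) = 46*(-24 + 1) = 46*(-23) = -1058)
U/Y(537) + 307538/v = -1058/537 + 307538/267907 = -118297700/143866059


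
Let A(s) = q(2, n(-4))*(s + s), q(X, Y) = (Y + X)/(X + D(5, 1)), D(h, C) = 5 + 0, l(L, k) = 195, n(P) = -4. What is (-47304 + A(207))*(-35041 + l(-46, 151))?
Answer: 1652476968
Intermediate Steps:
D(h, C) = 5
q(X, Y) = (X + Y)/(5 + X) (q(X, Y) = (Y + X)/(X + 5) = (X + Y)/(5 + X))
A(s) = -4*s/7 (A(s) = ((2 - 4)/(5 + 2))*(s + s) = (-2/7)*(2*s) = ((1/7)*(-2))*(2*s) = -4*s/7)
(-47304 + A(207))*(-35041 + l(-46, 151)) = (-47304 - 4/7*207)*(-35041 + 195) = (-47304 - 828/7)*(-34846) = -331956/7*(-34846) = 1652476968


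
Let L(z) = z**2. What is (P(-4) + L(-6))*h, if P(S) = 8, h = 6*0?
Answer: 0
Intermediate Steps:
h = 0
(P(-4) + L(-6))*h = (8 + (-6)**2)*0 = (8 + 36)*0 = 44*0 = 0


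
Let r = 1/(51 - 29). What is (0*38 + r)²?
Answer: 1/484 ≈ 0.0020661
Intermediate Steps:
r = 1/22 ≈ 0.045455
(0*38 + r)² = (0*38 + 1/22)² = (0 + 1/22)² = (1/22)² = 1/484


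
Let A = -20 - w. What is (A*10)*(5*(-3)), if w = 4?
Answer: 3600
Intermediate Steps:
A = -24 (A = -20 - 1*4 = -20 - 4 = -24)
(A*10)*(5*(-3)) = (-24*10)*(5*(-3)) = -240*(-15) = 3600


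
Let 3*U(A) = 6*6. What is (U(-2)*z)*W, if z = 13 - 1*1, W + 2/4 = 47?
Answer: 6696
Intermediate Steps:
U(A) = 12 (U(A) = (6*6)/3 = (1/3)*36 = 12)
W = 93/2 (W = -1/2 + 47 = 93/2 ≈ 46.500)
z = 12 (z = 13 - 1 = 12)
(U(-2)*z)*W = (12*12)*(93/2) = 144*(93/2) = 6696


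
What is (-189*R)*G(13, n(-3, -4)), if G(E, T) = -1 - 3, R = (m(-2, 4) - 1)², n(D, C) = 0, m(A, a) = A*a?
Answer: 61236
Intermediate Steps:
R = 81 (R = (-2*4 - 1)² = (-8 - 1)² = (-9)² = 81)
G(E, T) = -4
(-189*R)*G(13, n(-3, -4)) = -189*81*(-4) = -15309*(-4) = 61236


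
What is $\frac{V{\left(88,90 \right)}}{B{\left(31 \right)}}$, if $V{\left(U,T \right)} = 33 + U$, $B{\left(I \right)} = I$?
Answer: $\frac{121}{31} \approx 3.9032$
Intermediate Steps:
$\frac{V{\left(88,90 \right)}}{B{\left(31 \right)}} = \frac{33 + 88}{31} = 121 \cdot \frac{1}{31} = \frac{121}{31}$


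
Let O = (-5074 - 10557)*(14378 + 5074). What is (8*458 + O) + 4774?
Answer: -304045774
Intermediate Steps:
O = -304054212 (O = -15631*19452 = -304054212)
(8*458 + O) + 4774 = (8*458 - 304054212) + 4774 = (3664 - 304054212) + 4774 = -304050548 + 4774 = -304045774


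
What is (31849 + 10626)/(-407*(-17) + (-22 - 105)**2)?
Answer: 42475/23048 ≈ 1.8429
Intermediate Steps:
(31849 + 10626)/(-407*(-17) + (-22 - 105)**2) = 42475/(6919 + (-127)**2) = 42475/(6919 + 16129) = 42475/23048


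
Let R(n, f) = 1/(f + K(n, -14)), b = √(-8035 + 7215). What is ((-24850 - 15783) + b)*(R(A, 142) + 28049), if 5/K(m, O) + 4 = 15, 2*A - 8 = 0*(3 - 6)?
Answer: -1785933878602/1567 + 87905588*I*√205/1567 ≈ -1.1397e+9 + 8.032e+5*I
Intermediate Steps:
A = 4 (A = 4 + (0*(3 - 6))/2 = 4 + (0*(-3))/2 = 4 + (½)*0 = 4 + 0 = 4)
K(m, O) = 5/11 (K(m, O) = 5/(-4 + 15) = 5/11)
b = 2*I*√205 (b = √(-820) = 2*I*√205 ≈ 28.636*I)
R(n, f) = 1/(5/11 + f) (R(n, f) = 1/(f + 5/11) = 1/(5/11 + f))
((-24850 - 15783) + b)*(R(A, 142) + 28049) = ((-24850 - 15783) + 2*I*√205)*(11/(5 + 11*142) + 28049) = (-40633 + 2*I*√205)*(11/(5 + 1562) + 28049) = (-40633 + 2*I*√205)*(11/1567 + 28049) = (-40633 + 2*I*√205)*(43952794/1567) = -1785933878602/1567 + 87905588*I*√205/1567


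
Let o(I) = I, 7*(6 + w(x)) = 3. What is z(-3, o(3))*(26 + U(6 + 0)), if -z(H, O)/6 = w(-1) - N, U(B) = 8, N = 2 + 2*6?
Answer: 27948/7 ≈ 3992.6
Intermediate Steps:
w(x) = -39/7 (w(x) = -6 + (1/7)*3 = -6 + 3/7 = -39/7)
N = 14 (N = 2 + 12 = 14)
z(H, O) = 822/7 (z(H, O) = -6*(-39/7 - 1*14) = -6*(-39/7 - 14) = -6*(-137/7) = 822/7)
z(-3, o(3))*(26 + U(6 + 0)) = 822*(26 + 8)/7 = (822/7)*34 = 27948/7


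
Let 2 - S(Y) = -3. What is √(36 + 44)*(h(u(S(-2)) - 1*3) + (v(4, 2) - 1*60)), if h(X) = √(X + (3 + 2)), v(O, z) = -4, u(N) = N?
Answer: 4*√5*(-64 + √7) ≈ -548.77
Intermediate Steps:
S(Y) = 5 (S(Y) = 2 - 1*(-3) = 2 + 3 = 5)
h(X) = √(5 + X) (h(X) = √(X + 5) = √(5 + X))
√(36 + 44)*(h(u(S(-2)) - 1*3) + (v(4, 2) - 1*60)) = √(36 + 44)*(√(5 + (5 - 1*3)) + (-4 - 1*60)) = √80*(√(5 + (5 - 3)) + (-4 - 60)) = (4*√5)*(√(5 + 2) - 64) = (4*√5)*(√7 - 64) = (4*√5)*(-64 + √7) = 4*√5*(-64 + √7)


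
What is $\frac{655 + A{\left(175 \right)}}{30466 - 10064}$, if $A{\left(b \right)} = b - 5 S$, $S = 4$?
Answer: $\frac{405}{10201} \approx 0.039702$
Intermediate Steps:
$A{\left(b \right)} = -20 + b$ ($A{\left(b \right)} = b - 20 = -20 + b$)
$\frac{655 + A{\left(175 \right)}}{30466 - 10064} = \frac{655 + \left(-20 + 175\right)}{30466 - 10064} = \frac{655 + 155}{20402} = 810 \cdot \frac{1}{20402} = \frac{405}{10201}$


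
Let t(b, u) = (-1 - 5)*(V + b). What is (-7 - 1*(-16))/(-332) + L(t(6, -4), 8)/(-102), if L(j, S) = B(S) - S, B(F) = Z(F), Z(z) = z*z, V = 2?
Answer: -9755/16932 ≈ -0.57613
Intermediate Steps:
Z(z) = z²
B(F) = F²
t(b, u) = -12 - 6*b (t(b, u) = (-1 - 5)*(2 + b) = -6*(2 + b) = -12 - 6*b)
L(j, S) = S² - S
(-7 - 1*(-16))/(-332) + L(t(6, -4), 8)/(-102) = (-7 - 1*(-16))/(-332) + (8*(-1 + 8))/(-102) = (-7 + 16)*(-1/332) + (8*7)*(-1/102) = 9*(-1/332) + 56*(-1/102) = -9/332 - 28/51 = -9755/16932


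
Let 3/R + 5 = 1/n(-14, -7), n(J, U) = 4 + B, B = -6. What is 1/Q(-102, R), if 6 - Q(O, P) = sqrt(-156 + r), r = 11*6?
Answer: 1/21 + I*sqrt(10)/42 ≈ 0.047619 + 0.075292*I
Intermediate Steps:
r = 66
n(J, U) = -2 (n(J, U) = 4 - 6 = -2)
R = -6/11 (R = 3/(-5 + 1/(-2)) = 3/(-5 - 1/2) = 3/(-11/2) = 3*(-2/11) = -6/11 ≈ -0.54545)
Q(O, P) = 6 - 3*I*sqrt(10) (Q(O, P) = 6 - sqrt(-156 + 66) = 6 - sqrt(-90) = 6 - 3*I*sqrt(10))
1/Q(-102, R) = 1/(6 - 3*I*sqrt(10))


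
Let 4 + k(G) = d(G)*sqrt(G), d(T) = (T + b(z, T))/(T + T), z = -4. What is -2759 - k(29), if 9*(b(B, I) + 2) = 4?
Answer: -2755 - 247*sqrt(29)/522 ≈ -2757.5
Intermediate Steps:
b(B, I) = -14/9 (b(B, I) = -2 + (1/9)*4 = -2 + 4/9 = -14/9)
d(T) = (-14/9 + T)/(2*T) (d(T) = (T - 14/9)/(T + T) = (-14/9 + T)/((2*T)) = (-14/9 + T)*(1/(2*T)) = (-14/9 + T)/(2*T))
k(G) = -4 + (-14 + 9*G)/(18*sqrt(G)) (k(G) = -4 + ((-14 + 9*G)/(18*G))*sqrt(G) = -4 + (-14 + 9*G)/(18*sqrt(G)))
-2759 - k(29) = -2759 - (-4 + sqrt(29)/2 - 7*sqrt(29)/261) = -2759 - (-4 + 247*sqrt(29)/522) = -2759 + (4 - 247*sqrt(29)/522) = -2755 - 247*sqrt(29)/522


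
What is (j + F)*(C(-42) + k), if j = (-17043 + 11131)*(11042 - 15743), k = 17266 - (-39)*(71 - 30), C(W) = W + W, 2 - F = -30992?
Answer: 522549509986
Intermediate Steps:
F = 30994 (F = 2 - 1*(-30992) = 2 + 30992 = 30994)
C(W) = 2*W
k = 18865 (k = 17266 - (-39)*41 = 17266 - 1*(-1599) = 17266 + 1599 = 18865)
j = 27792312 (j = -5912*(-4701) = 27792312)
(j + F)*(C(-42) + k) = (27792312 + 30994)*(2*(-42) + 18865) = 27823306*(-84 + 18865) = 27823306*18781 = 522549509986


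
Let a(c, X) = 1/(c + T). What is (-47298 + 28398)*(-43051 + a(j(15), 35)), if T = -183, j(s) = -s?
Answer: 8950303950/11 ≈ 8.1366e+8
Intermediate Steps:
a(c, X) = 1/(-183 + c) (a(c, X) = 1/(c - 183) = 1/(-183 + c))
(-47298 + 28398)*(-43051 + a(j(15), 35)) = (-47298 + 28398)*(-43051 + 1/(-183 - 1*15)) = -18900*(-43051 + 1/(-183 - 15)) = -18900*(-43051 + 1/(-198)) = -18900*(-43051 - 1/198) = -18900*(-8524099/198) = 8950303950/11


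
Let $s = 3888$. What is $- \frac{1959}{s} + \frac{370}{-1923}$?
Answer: $- \frac{578413}{830736} \approx -0.69627$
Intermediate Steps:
$- \frac{1959}{s} + \frac{370}{-1923} = - \frac{1959}{3888} + \frac{370}{-1923} = \left(-1959\right) \frac{1}{3888} + 370 \left(- \frac{1}{1923}\right) = - \frac{653}{1296} - \frac{370}{1923} = - \frac{578413}{830736}$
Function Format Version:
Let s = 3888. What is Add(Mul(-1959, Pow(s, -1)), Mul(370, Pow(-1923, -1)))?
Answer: Rational(-578413, 830736) ≈ -0.69627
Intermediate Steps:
Add(Mul(-1959, Pow(s, -1)), Mul(370, Pow(-1923, -1))) = Add(Mul(-1959, Pow(3888, -1)), Mul(370, Pow(-1923, -1))) = Add(Mul(-1959, Rational(1, 3888)), Mul(370, Rational(-1, 1923))) = Add(Rational(-653, 1296), Rational(-370, 1923)) = Rational(-578413, 830736)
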